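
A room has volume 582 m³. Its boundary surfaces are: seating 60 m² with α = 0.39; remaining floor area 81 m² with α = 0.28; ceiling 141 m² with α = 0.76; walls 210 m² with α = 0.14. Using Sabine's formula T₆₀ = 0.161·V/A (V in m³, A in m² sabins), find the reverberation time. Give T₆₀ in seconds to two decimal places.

0.51 s

A = Σ Sᵢαᵢ = 60·0.39 + 81·0.28 + 141·0.76 + 210·0.14 = 182.64 m².
T₆₀ = 0.161·V/A = 0.161·582/182.64 = 0.513 s.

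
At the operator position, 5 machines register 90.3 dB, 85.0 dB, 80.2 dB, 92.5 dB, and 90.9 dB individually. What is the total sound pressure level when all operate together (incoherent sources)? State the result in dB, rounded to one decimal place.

96.5 dB

Incoherent sources combine by intensity addition: L_total = 10·log₁₀(Σ 10^(L_i/10)).
Σ 10^(L/10) = 10^(90.3/10) + 10^(85.0/10) + 10^(80.2/10) + 10^(92.5/10) + 10^(90.9/10) = 4.501e+09.
L_total = 10·log₁₀(4.501e+09) = 96.53 dB.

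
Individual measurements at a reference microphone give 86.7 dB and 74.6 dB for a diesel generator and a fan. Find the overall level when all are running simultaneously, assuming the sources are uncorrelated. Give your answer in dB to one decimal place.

Incoherent sources combine by intensity addition: L_total = 10·log₁₀(Σ 10^(L_i/10)).
Σ 10^(L/10) = 10^(86.7/10) + 10^(74.6/10) = 4.966e+08.
L_total = 10·log₁₀(4.966e+08) = 86.96 dB.

87.0 dB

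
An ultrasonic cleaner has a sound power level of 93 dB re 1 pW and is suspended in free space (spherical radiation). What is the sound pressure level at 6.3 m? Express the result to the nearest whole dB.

66 dB

L_p = L_w − 10·log₁₀(4π·r²) with r = 6.3 m.
4π·r² = 498.8 m², 10·log₁₀ of that is 26.979 dB.
L_p = 93 − 26.979 = 66.02 dB.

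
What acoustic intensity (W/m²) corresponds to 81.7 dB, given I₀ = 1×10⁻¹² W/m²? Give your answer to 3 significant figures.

0.000148 W/m²

L = 10·log₁₀(I/I₀) ⇒ I = I₀·10^(L/10) = 10⁻¹² × 10^8.17.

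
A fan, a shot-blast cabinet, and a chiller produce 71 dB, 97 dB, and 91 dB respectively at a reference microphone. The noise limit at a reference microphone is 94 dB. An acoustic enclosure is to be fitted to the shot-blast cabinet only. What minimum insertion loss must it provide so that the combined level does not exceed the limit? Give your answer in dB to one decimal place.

Fixed contribution from the other sources: Σ 10^(L/10) = 10^(71/10) + 10^(91/10) = 1.272e+09 (91.04 dB).
The limit corresponds to 10^(94/10) = 2.512e+09; subtracting the fixed part leaves 1.240e+09 for the shot-blast cabinet, i.e. 90.94 dB.
Required insertion loss = 97 − 90.94 = 6.06 dB.

6.1 dB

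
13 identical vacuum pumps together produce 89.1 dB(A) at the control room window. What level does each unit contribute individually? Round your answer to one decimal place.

78.0 dB(A)

13 equal contributions raise the level by 10·log₁₀ 13 = 11.139 dB, so each unit alone gives 89.1 − 11.139.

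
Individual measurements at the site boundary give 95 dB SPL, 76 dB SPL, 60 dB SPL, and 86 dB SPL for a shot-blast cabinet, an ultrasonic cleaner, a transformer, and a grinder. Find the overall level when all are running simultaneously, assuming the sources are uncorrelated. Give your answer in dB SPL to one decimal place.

95.6 dB SPL

Incoherent sources combine by intensity addition: L_total = 10·log₁₀(Σ 10^(L_i/10)).
Σ 10^(L/10) = 10^(95/10) + 10^(76/10) + 10^(60/10) + 10^(86/10) = 3.601e+09.
L_total = 10·log₁₀(3.601e+09) = 95.56 dB SPL.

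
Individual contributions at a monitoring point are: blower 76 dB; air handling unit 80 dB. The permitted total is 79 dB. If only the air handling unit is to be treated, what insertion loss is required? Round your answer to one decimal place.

4.0 dB

The untreated sources together contribute 10^(76/10) = 3.981e+07, i.e. 76.00 dB.
To meet 79 dB overall, the treated air handling unit may contribute at most 10^(79/10) − 3.981e+07 = 3.962e+07, i.e. 75.98 dB.
So the air handling unit must be reduced from 80 to 75.98 dB: IL = 4.02 dB.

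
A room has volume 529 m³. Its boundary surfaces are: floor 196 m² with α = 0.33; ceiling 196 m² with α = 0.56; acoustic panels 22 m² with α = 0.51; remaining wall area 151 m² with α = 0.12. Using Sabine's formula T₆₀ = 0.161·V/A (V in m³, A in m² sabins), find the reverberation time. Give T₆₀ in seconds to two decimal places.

Summing Sᵢαᵢ: 196·0.33 + 196·0.56 + 22·0.51 + 151·0.12 = 203.78 m².
T₆₀ = 0.161·V/A = 0.161·529/203.78 = 0.418 s.

0.42 s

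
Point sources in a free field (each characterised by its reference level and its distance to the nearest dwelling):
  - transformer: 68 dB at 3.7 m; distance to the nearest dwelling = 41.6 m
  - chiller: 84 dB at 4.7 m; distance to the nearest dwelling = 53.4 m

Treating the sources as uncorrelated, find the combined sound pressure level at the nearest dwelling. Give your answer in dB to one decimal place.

Propagate each source to the receiver with L = L_ref − 20·log₁₀(r/r_ref), then add intensities.
transformer: 68 − 20·log₁₀(41.6/3.7) = 68 − 21.02 = 46.98 dB.
chiller: 84 − 20·log₁₀(53.4/4.7) = 84 − 21.11 = 62.89 dB.
Σ 10^(L/10) = 1.996e+06 → L_total = 10·log₁₀(1.996e+06) = 63.00 dB.

63.0 dB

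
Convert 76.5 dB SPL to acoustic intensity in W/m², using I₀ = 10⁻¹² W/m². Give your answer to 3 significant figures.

4.47e-05 W/m²

L = 10·log₁₀(I/I₀) ⇒ I = I₀·10^(L/10) = 10⁻¹² × 10^7.65.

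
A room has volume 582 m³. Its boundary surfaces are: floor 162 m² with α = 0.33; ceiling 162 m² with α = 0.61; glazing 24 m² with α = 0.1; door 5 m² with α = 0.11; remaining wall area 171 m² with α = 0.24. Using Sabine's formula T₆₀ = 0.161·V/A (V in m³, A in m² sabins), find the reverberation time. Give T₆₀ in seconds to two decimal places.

Total absorption A = 162·0.33 + 162·0.61 + 24·0.1 + 5·0.11 + 171·0.24 = 196.27 m² sabins.
T₆₀ = 0.161 × 582 / 196.27 = 0.477 s.

0.48 s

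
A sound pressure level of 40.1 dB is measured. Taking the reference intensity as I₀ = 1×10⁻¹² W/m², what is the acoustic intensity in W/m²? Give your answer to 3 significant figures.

L = 10·log₁₀(I/I₀) ⇒ I = I₀·10^(L/10) = 10⁻¹² × 10^4.01.

1.02e-08 W/m²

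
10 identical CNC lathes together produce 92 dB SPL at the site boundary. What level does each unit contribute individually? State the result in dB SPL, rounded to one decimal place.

For N identical incoherent sources L_total = L₁ + 10·log₁₀ N, so L₁ = 92 − 10·log₁₀(10) = 92 − 10.000.

82.0 dB SPL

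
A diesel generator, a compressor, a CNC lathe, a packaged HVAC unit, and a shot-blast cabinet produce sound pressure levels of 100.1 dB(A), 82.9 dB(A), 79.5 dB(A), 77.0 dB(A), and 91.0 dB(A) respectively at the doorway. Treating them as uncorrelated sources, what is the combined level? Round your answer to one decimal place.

100.7 dB(A)

Incoherent sources combine by intensity addition: L_total = 10·log₁₀(Σ 10^(L_i/10)).
Σ 10^(L/10) = 10^(100.1/10) + 10^(82.9/10) + 10^(79.5/10) + 10^(77.0/10) + 10^(91.0/10) = 1.183e+10.
L_total = 10·log₁₀(1.183e+10) = 100.73 dB(A).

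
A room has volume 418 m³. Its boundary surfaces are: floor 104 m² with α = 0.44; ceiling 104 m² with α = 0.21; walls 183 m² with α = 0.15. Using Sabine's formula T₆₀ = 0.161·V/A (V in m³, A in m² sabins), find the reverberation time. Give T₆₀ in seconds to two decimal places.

0.71 s

A = Σ Sᵢαᵢ = 104·0.44 + 104·0.21 + 183·0.15 = 95.05 m².
T₆₀ = 0.161 × 418 / 95.05 = 0.708 s.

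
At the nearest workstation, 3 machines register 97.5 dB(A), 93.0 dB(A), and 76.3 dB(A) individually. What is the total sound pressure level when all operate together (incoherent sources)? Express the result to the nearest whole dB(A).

99 dB(A)

Incoherent sources combine by intensity addition: L_total = 10·log₁₀(Σ 10^(L_i/10)).
Σ 10^(L/10) = 10^(97.5/10) + 10^(93.0/10) + 10^(76.3/10) = 7.661e+09.
L_total = 10·log₁₀(7.661e+09) = 98.84 dB(A).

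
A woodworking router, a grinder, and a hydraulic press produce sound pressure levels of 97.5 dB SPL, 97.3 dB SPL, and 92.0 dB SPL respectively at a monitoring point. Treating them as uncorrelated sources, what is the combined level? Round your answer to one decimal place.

Incoherent sources combine by intensity addition: L_total = 10·log₁₀(Σ 10^(L_i/10)).
Σ 10^(L/10) = 10^(97.5/10) + 10^(97.3/10) + 10^(92.0/10) = 1.258e+10.
L_total = 10·log₁₀(1.258e+10) = 101.00 dB SPL.

101.0 dB SPL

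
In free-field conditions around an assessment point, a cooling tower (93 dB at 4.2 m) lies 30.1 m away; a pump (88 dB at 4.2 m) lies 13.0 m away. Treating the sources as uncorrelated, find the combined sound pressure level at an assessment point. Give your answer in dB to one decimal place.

80.2 dB

Propagate each source to the receiver with L = L_ref − 20·log₁₀(r/r_ref), then add intensities.
cooling tower: 93 − 20·log₁₀(30.1/4.2) = 93 − 17.11 = 75.89 dB.
pump: 88 − 20·log₁₀(13.0/4.2) = 88 − 9.81 = 78.19 dB.
Σ 10^(L/10) = 1.047e+08 → L_total = 10·log₁₀(1.047e+08) = 80.20 dB.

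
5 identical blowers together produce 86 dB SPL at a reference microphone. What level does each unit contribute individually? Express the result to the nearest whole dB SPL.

For N identical incoherent sources L_total = L₁ + 10·log₁₀ N, so L₁ = 86 − 10·log₁₀(5) = 86 − 6.990.

79 dB SPL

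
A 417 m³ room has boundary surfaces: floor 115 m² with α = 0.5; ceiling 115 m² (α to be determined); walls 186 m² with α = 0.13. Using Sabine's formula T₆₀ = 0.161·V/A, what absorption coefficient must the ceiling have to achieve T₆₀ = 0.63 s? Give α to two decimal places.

A = 0.161·V/T₆₀ = 0.161·417/0.63 = 106.57 m² sabins.
Absorption from the other surfaces = 115·0.5 + 186·0.13 = 81.68 m², so the ceiling must supply 24.89 m² over 115 m².
α = 24.89/115 = 0.216.

0.22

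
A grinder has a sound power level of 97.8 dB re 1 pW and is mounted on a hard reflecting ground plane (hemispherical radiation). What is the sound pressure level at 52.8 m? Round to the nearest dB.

55 dB

L_p = L_w − 10·log₁₀(2π·r²) with r = 52.8 m.
2π·r² = 1.752e+04 m², 10·log₁₀ of that is 42.434 dB.
L_p = 97.8 − 42.434 = 55.37 dB.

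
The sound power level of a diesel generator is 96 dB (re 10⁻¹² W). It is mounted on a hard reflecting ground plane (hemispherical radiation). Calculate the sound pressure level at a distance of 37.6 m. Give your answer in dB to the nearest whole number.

57 dB

L_p = L_w − 10·log₁₀(2π·r²) with r = 37.6 m.
2π·r² = 8883 m², 10·log₁₀ of that is 39.486 dB.
L_p = 96 − 39.486 = 56.51 dB.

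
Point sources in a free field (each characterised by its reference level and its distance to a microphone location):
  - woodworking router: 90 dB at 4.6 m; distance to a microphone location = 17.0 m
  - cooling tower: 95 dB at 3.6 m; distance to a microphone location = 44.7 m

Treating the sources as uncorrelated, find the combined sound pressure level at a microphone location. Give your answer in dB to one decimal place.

79.7 dB

First find each source's level at the receiver (point-source: −20·log₁₀(r/r_ref)), then combine on an intensity basis.
woodworking router: 90 − 20·log₁₀(17.0/4.6) = 90 − 11.35 = 78.65 dB.
cooling tower: 95 − 20·log₁₀(44.7/3.6) = 95 − 21.88 = 73.12 dB.
Σ 10^(L/10) = 9.373e+07 → L_total = 10·log₁₀(9.373e+07) = 79.72 dB.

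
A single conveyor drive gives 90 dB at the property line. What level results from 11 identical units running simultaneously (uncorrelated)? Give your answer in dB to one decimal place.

100.4 dB

With 11 equal, uncorrelated contributions the intensity is 11× that of one unit, giving a rise of 10·log₁₀ 11.
L_total = 90 + 10·log₁₀(11) = 90 + 10.414 = 100.41 dB.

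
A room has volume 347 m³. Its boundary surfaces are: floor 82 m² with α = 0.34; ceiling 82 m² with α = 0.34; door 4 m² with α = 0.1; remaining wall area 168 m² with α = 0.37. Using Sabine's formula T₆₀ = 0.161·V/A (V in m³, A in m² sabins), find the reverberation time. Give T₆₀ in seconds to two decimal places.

0.47 s

A = Σ Sᵢαᵢ = 82·0.34 + 82·0.34 + 4·0.1 + 168·0.37 = 118.32 m².
T₆₀ = 0.161·V/A = 0.161·347/118.32 = 0.472 s.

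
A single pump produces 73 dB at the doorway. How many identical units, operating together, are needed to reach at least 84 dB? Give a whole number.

13

Need L₁ + 10·log₁₀ N ≥ 84, i.e. log₁₀ N ≥ 1.10.
N ≥ 10^(11.0/10) = 12.589, so N = 13.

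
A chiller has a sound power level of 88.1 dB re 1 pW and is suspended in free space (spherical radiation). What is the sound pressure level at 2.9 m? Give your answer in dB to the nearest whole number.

The power spreads over a sphere of area 4π·r², so L_p = L_w − 10·log₁₀(4π·r²).
4π·r² = 105.7 m², 10·log₁₀ of that is 20.240 dB.
L_p = 88.1 − 20.240 = 67.86 dB.

68 dB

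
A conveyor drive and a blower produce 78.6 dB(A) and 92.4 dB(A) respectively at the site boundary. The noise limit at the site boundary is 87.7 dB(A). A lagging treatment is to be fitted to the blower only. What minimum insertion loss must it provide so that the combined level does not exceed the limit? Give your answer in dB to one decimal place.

5.3 dB

Fixed contribution from the other source: Σ 10^(L/10) = 10^(78.6/10) = 7.244e+07 (78.60 dB(A)).
The limit corresponds to 10^(87.7/10) = 5.888e+08; subtracting the fixed part leaves 5.164e+08 for the blower, i.e. 87.13 dB(A).
Required insertion loss = 92.4 − 87.13 = 5.27 dB.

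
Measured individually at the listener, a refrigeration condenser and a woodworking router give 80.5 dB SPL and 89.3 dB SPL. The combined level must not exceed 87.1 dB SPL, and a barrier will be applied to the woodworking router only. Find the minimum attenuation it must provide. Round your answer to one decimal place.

3.3 dB

Everything except the woodworking router sums to 10^(80.5/10) = 1.122e+08 in linear terms, 80.50 dB SPL.
The limit corresponds to 10^(87.1/10) = 5.129e+08; subtracting the fixed part leaves 4.007e+08 for the woodworking router, i.e. 86.03 dB SPL.
Required insertion loss = 89.3 − 86.03 = 3.27 dB.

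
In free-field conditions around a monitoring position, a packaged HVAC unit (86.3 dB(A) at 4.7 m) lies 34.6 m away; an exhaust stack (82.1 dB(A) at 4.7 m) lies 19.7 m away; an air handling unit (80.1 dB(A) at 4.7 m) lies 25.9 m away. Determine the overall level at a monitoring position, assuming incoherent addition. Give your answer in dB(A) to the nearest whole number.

73 dB(A)

Propagate each source to the receiver with L = L_ref − 20·log₁₀(r/r_ref), then add intensities.
packaged HVAC unit: 86.3 − 20·log₁₀(34.6/4.7) = 86.3 − 17.34 = 68.96 dB(A).
exhaust stack: 82.1 − 20·log₁₀(19.7/4.7) = 82.1 − 12.45 = 69.65 dB(A).
air handling unit: 80.1 − 20·log₁₀(25.9/4.7) = 80.1 − 14.82 = 65.28 dB(A).
Σ 10^(L/10) = 2.047e+07 → L_total = 10·log₁₀(2.047e+07) = 73.11 dB(A).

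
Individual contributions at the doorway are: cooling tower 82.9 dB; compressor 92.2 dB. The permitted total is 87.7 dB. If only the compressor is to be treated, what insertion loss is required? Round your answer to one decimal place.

6.2 dB

The untreated sources together contribute 10^(82.9/10) = 1.950e+08, i.e. 82.90 dB.
To meet 87.7 dB overall, the treated compressor may contribute at most 10^(87.7/10) − 1.950e+08 = 3.939e+08, i.e. 85.95 dB.
Required insertion loss = 92.2 − 85.95 = 6.25 dB.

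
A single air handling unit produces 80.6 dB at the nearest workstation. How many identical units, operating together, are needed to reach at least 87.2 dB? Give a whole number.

5

N identical sources give L₁ + 10·log₁₀ N, so require 10·log₁₀ N ≥ 87.2 − 80.6 = 6.6 dB.
N ≥ 10^(6.6/10) = 4.571, so N = 5.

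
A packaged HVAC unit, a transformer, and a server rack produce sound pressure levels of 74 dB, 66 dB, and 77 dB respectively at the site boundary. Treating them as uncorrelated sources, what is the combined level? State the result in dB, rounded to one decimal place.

For uncorrelated sources the intensities add, so convert each level to linear form, sum, and take 10·log₁₀ of the total.
Σ 10^(L/10) = 10^(74/10) + 10^(66/10) + 10^(77/10) = 7.922e+07.
L_total = 10·log₁₀(7.922e+07) = 78.99 dB.

79.0 dB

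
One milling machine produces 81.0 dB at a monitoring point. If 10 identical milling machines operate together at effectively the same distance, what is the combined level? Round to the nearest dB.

With 10 equal, uncorrelated contributions the intensity is 10× that of one unit, giving a rise of 10·log₁₀ 10.
L_total = 81.0 + 10·log₁₀(10) = 81.0 + 10.000 = 91.00 dB.

91 dB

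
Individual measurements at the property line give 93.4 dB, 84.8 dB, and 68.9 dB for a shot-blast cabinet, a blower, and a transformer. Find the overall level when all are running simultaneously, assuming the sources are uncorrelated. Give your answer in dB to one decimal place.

Incoherent sources combine by intensity addition: L_total = 10·log₁₀(Σ 10^(L_i/10)).
Σ 10^(L/10) = 10^(93.4/10) + 10^(84.8/10) + 10^(68.9/10) = 2.498e+09.
L_total = 10·log₁₀(2.498e+09) = 93.98 dB.

94.0 dB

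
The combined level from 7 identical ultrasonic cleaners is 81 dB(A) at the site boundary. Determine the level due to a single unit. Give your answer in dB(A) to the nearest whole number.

73 dB(A)

Dividing the total intensity by 7 lowers the level by 10·log₁₀ 7 = 8.451 dB: L₁ = 81 − 8.451.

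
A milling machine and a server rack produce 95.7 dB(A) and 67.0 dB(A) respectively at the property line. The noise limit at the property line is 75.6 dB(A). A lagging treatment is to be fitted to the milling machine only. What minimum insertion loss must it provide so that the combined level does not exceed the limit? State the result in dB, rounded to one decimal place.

Everything except the milling machine sums to 10^(67.0/10) = 5.012e+06 in linear terms, 67.00 dB(A).
The limit corresponds to 10^(75.6/10) = 3.631e+07; subtracting the fixed part leaves 3.130e+07 for the milling machine, i.e. 74.95 dB(A).
So the milling machine must be reduced from 95.7 to 74.95 dB(A): IL = 20.75 dB.

20.7 dB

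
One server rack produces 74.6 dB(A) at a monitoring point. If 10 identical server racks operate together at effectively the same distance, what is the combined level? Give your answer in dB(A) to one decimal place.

L_total = L₁ + 10·log₁₀ N for N identical incoherent sources.
L_total = 74.6 + 10·log₁₀(10) = 74.6 + 10.000 = 84.60 dB(A).

84.6 dB(A)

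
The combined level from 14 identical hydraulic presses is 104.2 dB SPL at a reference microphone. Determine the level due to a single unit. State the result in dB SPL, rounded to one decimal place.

14 equal contributions raise the level by 10·log₁₀ 14 = 11.461 dB, so each unit alone gives 104.2 − 11.461.

92.7 dB SPL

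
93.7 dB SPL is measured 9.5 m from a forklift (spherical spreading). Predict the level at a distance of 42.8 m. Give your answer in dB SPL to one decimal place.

80.6 dB SPL

For a point source, L₂ = L₁ − 20·log₁₀(r₂/r₁).
L₂ = 93.7 − 20·log₁₀(42.8/9.5) = 93.7 − 13.074 = 80.63 dB SPL.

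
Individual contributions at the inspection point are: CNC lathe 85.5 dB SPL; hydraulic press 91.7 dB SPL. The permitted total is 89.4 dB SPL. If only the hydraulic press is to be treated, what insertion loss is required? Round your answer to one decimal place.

Fixed contribution from the other source: Σ 10^(L/10) = 10^(85.5/10) = 3.548e+08 (85.50 dB SPL).
To meet 89.4 dB SPL overall, the treated hydraulic press may contribute at most 10^(89.4/10) − 3.548e+08 = 5.162e+08, i.e. 87.13 dB SPL.
So the hydraulic press must be reduced from 91.7 to 87.13 dB SPL: IL = 4.57 dB.

4.6 dB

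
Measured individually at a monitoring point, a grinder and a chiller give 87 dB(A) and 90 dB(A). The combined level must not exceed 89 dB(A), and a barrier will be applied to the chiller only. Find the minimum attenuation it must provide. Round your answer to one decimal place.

5.3 dB

Everything except the chiller sums to 10^(87/10) = 5.012e+08 in linear terms, 87.00 dB(A).
The limit corresponds to 10^(89/10) = 7.943e+08; subtracting the fixed part leaves 2.931e+08 for the chiller, i.e. 84.67 dB(A).
So the chiller must be reduced from 90 to 84.67 dB(A): IL = 5.33 dB.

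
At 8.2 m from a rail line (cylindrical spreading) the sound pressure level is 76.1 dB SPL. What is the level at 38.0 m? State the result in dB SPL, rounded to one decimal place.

Cylindrical spreading from a line source gives a 10·log₁₀(r₂/r₁) drop.
L₂ = 76.1 − 10·log₁₀(38.0/8.2) = 76.1 − 6.660 = 69.44 dB SPL.

69.4 dB SPL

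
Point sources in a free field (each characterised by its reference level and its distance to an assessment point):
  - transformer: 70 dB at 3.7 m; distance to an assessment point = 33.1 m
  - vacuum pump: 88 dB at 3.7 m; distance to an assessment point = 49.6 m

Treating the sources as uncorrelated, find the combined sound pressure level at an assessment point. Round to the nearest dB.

66 dB

First find each source's level at the receiver (point-source: −20·log₁₀(r/r_ref)), then combine on an intensity basis.
transformer: 70 − 20·log₁₀(33.1/3.7) = 70 − 19.03 = 50.97 dB.
vacuum pump: 88 − 20·log₁₀(49.6/3.7) = 88 − 22.55 = 65.45 dB.
Σ 10^(L/10) = 3.636e+06 → L_total = 10·log₁₀(3.636e+06) = 65.61 dB.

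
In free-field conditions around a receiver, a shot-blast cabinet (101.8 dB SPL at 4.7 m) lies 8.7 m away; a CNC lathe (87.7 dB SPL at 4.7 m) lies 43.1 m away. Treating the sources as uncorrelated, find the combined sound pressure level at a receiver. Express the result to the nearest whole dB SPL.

96 dB SPL

Apply inverse-square spreading to bring every level to the receiver, then sum 10^(L/10).
shot-blast cabinet: 101.8 − 20·log₁₀(8.7/4.7) = 101.8 − 5.35 = 96.45 dB SPL.
CNC lathe: 87.7 − 20·log₁₀(43.1/4.7) = 87.7 − 19.25 = 68.45 dB SPL.
Σ 10^(L/10) = 4.424e+09 → L_total = 10·log₁₀(4.424e+09) = 96.46 dB SPL.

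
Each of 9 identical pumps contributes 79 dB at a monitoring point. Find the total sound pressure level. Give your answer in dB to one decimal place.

88.5 dB

With 9 equal, uncorrelated contributions the intensity is 9× that of one unit, giving a rise of 10·log₁₀ 9.
L_total = 79 + 10·log₁₀(9) = 79 + 9.542 = 88.54 dB.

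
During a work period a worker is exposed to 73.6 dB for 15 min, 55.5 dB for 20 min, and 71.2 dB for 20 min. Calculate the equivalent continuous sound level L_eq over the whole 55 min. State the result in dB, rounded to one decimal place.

Weight each interval's intensity by its duration and average over T = 55 min:
Σ tᵢ·10^(Lᵢ/10) = 15·10^(73.6/10) + 20·10^(55.5/10) + 20·10^(71.2/10) = 6.144e+08.
L_eq = 10·log₁₀(6.144e+08/55) = 70.48 dB.

70.5 dB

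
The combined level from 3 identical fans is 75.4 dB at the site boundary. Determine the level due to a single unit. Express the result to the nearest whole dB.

Dividing the total intensity by 3 lowers the level by 10·log₁₀ 3 = 4.771 dB: L₁ = 75.4 − 4.771.

71 dB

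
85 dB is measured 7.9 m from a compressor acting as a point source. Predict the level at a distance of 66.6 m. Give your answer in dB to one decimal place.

For a point source, L₂ = L₁ − 20·log₁₀(r₂/r₁).
L₂ = 85 − 20·log₁₀(66.6/7.9) = 85 − 18.517 = 66.48 dB.

66.5 dB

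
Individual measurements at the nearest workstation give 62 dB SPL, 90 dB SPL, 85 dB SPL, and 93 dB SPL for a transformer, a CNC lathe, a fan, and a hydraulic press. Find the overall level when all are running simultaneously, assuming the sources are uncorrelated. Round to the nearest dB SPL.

95 dB SPL

For uncorrelated sources the intensities add, so convert each level to linear form, sum, and take 10·log₁₀ of the total.
Σ 10^(L/10) = 10^(62/10) + 10^(90/10) + 10^(85/10) + 10^(93/10) = 3.313e+09.
L_total = 10·log₁₀(3.313e+09) = 95.20 dB SPL.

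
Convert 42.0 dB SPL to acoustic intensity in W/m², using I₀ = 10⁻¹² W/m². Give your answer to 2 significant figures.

1.6e-08 W/m²

L = 10·log₁₀(I/I₀) ⇒ I = I₀·10^(L/10) = 10⁻¹² × 10^4.20.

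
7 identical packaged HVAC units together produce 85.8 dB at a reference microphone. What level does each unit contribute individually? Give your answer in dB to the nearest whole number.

Dividing the total intensity by 7 lowers the level by 10·log₁₀ 7 = 8.451 dB: L₁ = 85.8 − 8.451.

77 dB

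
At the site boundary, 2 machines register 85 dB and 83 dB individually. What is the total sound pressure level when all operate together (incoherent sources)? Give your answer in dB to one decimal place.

For uncorrelated sources the intensities add, so convert each level to linear form, sum, and take 10·log₁₀ of the total.
Σ 10^(L/10) = 10^(85/10) + 10^(83/10) = 5.158e+08.
L_total = 10·log₁₀(5.158e+08) = 87.12 dB.

87.1 dB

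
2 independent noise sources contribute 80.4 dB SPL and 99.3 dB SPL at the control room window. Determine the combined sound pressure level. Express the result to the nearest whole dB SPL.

Incoherent sources combine by intensity addition: L_total = 10·log₁₀(Σ 10^(L_i/10)).
Σ 10^(L/10) = 10^(80.4/10) + 10^(99.3/10) = 8.621e+09.
L_total = 10·log₁₀(8.621e+09) = 99.36 dB SPL.

99 dB SPL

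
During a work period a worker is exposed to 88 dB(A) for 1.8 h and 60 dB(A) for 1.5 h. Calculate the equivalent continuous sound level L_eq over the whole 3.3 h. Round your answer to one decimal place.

85.4 dB(A)

The energy average is taken in the linear domain: L_eq = 10·log₁₀[(Σ tᵢ·10^(Lᵢ/10))/T], T = 3.3 h.
Σ tᵢ·10^(Lᵢ/10) = 1.8·10^(88/10) + 1.5·10^(60/10) = 1.137e+09.
L_eq = 10·log₁₀(1.137e+09/3.3) = 85.37 dB(A).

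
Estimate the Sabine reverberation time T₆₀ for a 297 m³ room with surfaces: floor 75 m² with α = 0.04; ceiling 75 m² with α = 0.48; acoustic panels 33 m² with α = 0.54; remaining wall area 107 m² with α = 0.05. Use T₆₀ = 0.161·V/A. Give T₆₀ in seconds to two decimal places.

0.77 s

Summing Sᵢαᵢ: 75·0.04 + 75·0.48 + 33·0.54 + 107·0.05 = 62.17 m².
T₆₀ = 0.161 × 297 / 62.17 = 0.769 s.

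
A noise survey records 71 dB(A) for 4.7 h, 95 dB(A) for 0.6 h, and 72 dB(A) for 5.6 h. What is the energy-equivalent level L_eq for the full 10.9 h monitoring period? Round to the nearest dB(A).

The energy average is taken in the linear domain: L_eq = 10·log₁₀[(Σ tᵢ·10^(Lᵢ/10))/T], T = 10.9 h.
Σ tᵢ·10^(Lᵢ/10) = 4.7·10^(71/10) + 0.6·10^(95/10) + 5.6·10^(72/10) = 2.045e+09.
L_eq = 10·log₁₀(2.045e+09/10.9) = 82.73 dB(A).

83 dB(A)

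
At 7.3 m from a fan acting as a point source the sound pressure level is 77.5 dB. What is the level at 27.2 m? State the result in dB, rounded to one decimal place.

66.1 dB

For a point source, L₂ = L₁ − 20·log₁₀(r₂/r₁).
L₂ = 77.5 − 20·log₁₀(27.2/7.3) = 77.5 − 11.425 = 66.08 dB.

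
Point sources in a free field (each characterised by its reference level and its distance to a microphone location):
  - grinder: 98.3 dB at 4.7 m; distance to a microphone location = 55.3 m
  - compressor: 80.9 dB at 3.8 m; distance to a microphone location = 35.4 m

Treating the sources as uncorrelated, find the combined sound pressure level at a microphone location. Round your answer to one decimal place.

77.0 dB

Propagate each source to the receiver with L = L_ref − 20·log₁₀(r/r_ref), then add intensities.
grinder: 98.3 − 20·log₁₀(55.3/4.7) = 98.3 − 21.41 = 76.89 dB.
compressor: 80.9 − 20·log₁₀(35.4/3.8) = 80.9 − 19.38 = 61.52 dB.
Σ 10^(L/10) = 5.025e+07 → L_total = 10·log₁₀(5.025e+07) = 77.01 dB.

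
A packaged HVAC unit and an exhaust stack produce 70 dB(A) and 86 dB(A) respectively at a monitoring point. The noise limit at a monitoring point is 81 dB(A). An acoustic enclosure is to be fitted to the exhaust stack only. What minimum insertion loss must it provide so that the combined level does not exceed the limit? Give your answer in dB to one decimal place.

5.4 dB

Everything except the exhaust stack sums to 10^(70/10) = 1.000e+07 in linear terms, 70.00 dB(A).
The limit corresponds to 10^(81/10) = 1.259e+08; subtracting the fixed part leaves 1.159e+08 for the exhaust stack, i.e. 80.64 dB(A).
So the exhaust stack must be reduced from 86 to 80.64 dB(A): IL = 5.36 dB.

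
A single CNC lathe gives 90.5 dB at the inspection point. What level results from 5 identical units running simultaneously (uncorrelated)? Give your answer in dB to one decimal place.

97.5 dB

With 5 equal, uncorrelated contributions the intensity is 5× that of one unit, giving a rise of 10·log₁₀ 5.
L_total = 90.5 + 10·log₁₀(5) = 90.5 + 6.990 = 97.49 dB.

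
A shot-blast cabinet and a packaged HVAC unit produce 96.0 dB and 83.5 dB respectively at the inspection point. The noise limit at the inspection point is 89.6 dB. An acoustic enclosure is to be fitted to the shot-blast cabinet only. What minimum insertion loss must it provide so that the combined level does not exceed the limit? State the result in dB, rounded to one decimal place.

The untreated sources together contribute 10^(83.5/10) = 2.239e+08, i.e. 83.50 dB.
The limit corresponds to 10^(89.6/10) = 9.120e+08; subtracting the fixed part leaves 6.881e+08 for the shot-blast cabinet, i.e. 88.38 dB.
Required insertion loss = 96.0 − 88.38 = 7.62 dB.

7.6 dB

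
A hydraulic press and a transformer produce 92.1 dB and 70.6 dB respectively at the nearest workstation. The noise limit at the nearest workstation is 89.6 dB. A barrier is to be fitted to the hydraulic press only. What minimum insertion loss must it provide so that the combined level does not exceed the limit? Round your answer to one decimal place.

Fixed contribution from the other source: Σ 10^(L/10) = 10^(70.6/10) = 1.148e+07 (70.60 dB).
The limit corresponds to 10^(89.6/10) = 9.120e+08; subtracting the fixed part leaves 9.005e+08 for the hydraulic press, i.e. 89.54 dB.
Required insertion loss = 92.1 − 89.54 = 2.56 dB.

2.6 dB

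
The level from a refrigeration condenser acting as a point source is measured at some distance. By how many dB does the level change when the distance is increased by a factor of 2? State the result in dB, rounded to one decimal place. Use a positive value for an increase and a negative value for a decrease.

-6.0 dB

Point-source spreading: ΔL = −20·log₁₀(r₂/r₁).
ΔL = −20·log₁₀(2) = -6.02 dB.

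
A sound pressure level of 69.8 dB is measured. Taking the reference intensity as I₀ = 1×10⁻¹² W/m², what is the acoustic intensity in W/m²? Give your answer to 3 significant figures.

9.55e-06 W/m²

I = I₀·10^(L/10) = 10⁻¹² × 10^(69.8/10) = 10^(-5.020).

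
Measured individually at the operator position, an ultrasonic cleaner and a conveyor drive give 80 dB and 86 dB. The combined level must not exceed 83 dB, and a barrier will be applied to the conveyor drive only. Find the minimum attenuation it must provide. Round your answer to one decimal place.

6.0 dB

Everything except the conveyor drive sums to 10^(80/10) = 1.000e+08 in linear terms, 80.00 dB.
The limit corresponds to 10^(83/10) = 1.995e+08; subtracting the fixed part leaves 9.953e+07 for the conveyor drive, i.e. 79.98 dB.
Required insertion loss = 86 − 79.98 = 6.02 dB.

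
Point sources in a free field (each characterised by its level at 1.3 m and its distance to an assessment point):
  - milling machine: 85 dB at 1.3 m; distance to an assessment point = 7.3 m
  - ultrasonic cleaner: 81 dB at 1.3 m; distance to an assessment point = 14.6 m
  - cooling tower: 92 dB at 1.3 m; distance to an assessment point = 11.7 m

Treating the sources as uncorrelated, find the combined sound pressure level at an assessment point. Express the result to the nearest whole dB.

75 dB

Propagate each source to the receiver with L = L_ref − 20·log₁₀(r/r_ref), then add intensities.
milling machine: 85 − 20·log₁₀(7.3/1.3) = 85 − 14.99 = 70.01 dB.
ultrasonic cleaner: 81 − 20·log₁₀(14.6/1.3) = 81 − 21.01 = 59.99 dB.
cooling tower: 92 − 20·log₁₀(11.7/1.3) = 92 − 19.08 = 72.92 dB.
Σ 10^(L/10) = 3.059e+07 → L_total = 10·log₁₀(3.059e+07) = 74.86 dB.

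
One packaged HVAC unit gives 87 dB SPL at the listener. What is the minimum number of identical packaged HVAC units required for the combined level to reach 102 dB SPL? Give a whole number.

The shortfall is 102 − 87 = 15.0 dB, and N units add 10·log₁₀ N, so need 10·log₁₀ N ≥ 15.0.
N ≥ 10^(15.0/10) = 31.623, so N = 32.

32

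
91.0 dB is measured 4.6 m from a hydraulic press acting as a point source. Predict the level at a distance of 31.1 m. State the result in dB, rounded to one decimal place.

Spherical spreading from a point source gives a 20·log₁₀(r₂/r₁) drop.
L₂ = 91.0 − 20·log₁₀(31.1/4.6) = 91.0 − 16.600 = 74.40 dB.

74.4 dB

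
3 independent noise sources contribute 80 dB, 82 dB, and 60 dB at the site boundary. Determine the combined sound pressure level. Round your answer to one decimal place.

84.1 dB

Incoherent sources combine by intensity addition: L_total = 10·log₁₀(Σ 10^(L_i/10)).
Σ 10^(L/10) = 10^(80/10) + 10^(82/10) + 10^(60/10) = 2.595e+08.
L_total = 10·log₁₀(2.595e+08) = 84.14 dB.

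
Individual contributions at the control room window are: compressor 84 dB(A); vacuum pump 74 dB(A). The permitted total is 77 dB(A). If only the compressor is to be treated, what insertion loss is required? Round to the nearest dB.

The untreated sources together contribute 10^(74/10) = 2.512e+07, i.e. 74.00 dB(A).
The limit corresponds to 10^(77/10) = 5.012e+07; subtracting the fixed part leaves 2.500e+07 for the compressor, i.e. 73.98 dB(A).
So the compressor must be reduced from 84 to 73.98 dB(A): IL = 10.02 dB.

10 dB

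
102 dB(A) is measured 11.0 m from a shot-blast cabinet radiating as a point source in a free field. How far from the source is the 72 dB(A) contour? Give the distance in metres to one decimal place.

For a point source L₁ − L₂ = 20·log₁₀(r₂/r₁), so r₂ = r₁·10^((L₁−L₂)/20).
r₂ = 11.0·10^((102−72)/20) = 11.0·10^(30.0/20) = 347.85 m.

347.9 m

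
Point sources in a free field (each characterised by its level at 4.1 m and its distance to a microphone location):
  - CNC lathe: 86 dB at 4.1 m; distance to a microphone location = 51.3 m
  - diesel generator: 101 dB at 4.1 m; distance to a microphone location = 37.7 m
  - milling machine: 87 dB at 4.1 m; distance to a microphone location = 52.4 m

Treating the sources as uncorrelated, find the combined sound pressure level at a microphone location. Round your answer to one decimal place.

81.9 dB

Apply inverse-square spreading to bring every level to the receiver, then sum 10^(L/10).
CNC lathe: 86 − 20·log₁₀(51.3/4.1) = 86 − 21.95 = 64.05 dB.
diesel generator: 101 − 20·log₁₀(37.7/4.1) = 101 − 19.27 = 81.73 dB.
milling machine: 87 − 20·log₁₀(52.4/4.1) = 87 − 22.13 = 64.87 dB.
Σ 10^(L/10) = 1.545e+08 → L_total = 10·log₁₀(1.545e+08) = 81.89 dB.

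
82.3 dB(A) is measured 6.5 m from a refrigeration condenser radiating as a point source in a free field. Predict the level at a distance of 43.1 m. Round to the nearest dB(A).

For a point source, L₂ = L₁ − 20·log₁₀(r₂/r₁).
L₂ = 82.3 − 20·log₁₀(43.1/6.5) = 82.3 − 16.431 = 65.87 dB(A).

66 dB(A)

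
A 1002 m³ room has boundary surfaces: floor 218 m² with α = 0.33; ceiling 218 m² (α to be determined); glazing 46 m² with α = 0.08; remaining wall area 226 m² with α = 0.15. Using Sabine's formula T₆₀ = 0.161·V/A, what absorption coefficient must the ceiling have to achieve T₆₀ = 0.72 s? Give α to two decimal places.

0.53

A = 0.161·V/T₆₀ = 0.161·1002/0.72 = 224.06 m² sabins.
Absorption from the other surfaces = 218·0.33 + 46·0.08 + 226·0.15 = 109.52 m², so the ceiling must supply 114.54 m² over 218 m².
α = 114.54/218 = 0.525.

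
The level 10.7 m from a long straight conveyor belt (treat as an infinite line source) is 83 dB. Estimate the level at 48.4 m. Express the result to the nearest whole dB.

76 dB

For a line source, L₂ = L₁ − 10·log₁₀(r₂/r₁).
L₂ = 83 − 10·log₁₀(48.4/10.7) = 83 − 6.555 = 76.45 dB.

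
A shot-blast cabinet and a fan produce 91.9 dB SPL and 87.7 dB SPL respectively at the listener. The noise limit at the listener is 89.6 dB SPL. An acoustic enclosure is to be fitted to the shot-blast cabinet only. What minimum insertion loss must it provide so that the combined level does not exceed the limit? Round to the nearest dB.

Fixed contribution from the other source: Σ 10^(L/10) = 10^(87.7/10) = 5.888e+08 (87.70 dB SPL).
To meet 89.6 dB SPL overall, the treated shot-blast cabinet may contribute at most 10^(89.6/10) − 5.888e+08 = 3.232e+08, i.e. 85.09 dB SPL.
So the shot-blast cabinet must be reduced from 91.9 to 85.09 dB SPL: IL = 6.81 dB.

7 dB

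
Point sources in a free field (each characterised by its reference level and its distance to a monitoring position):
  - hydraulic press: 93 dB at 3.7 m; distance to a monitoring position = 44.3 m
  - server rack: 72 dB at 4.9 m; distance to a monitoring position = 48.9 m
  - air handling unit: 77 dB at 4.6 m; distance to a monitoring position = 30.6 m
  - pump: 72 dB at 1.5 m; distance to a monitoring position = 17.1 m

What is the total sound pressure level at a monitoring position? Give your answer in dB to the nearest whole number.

72 dB

Propagate each source to the receiver with L = L_ref − 20·log₁₀(r/r_ref), then add intensities.
hydraulic press: 93 − 20·log₁₀(44.3/3.7) = 93 − 21.56 = 71.44 dB.
server rack: 72 − 20·log₁₀(48.9/4.9) = 72 − 19.98 = 52.02 dB.
air handling unit: 77 − 20·log₁₀(30.6/4.6) = 77 − 16.46 = 60.54 dB.
pump: 72 − 20·log₁₀(17.1/1.5) = 72 − 21.14 = 50.86 dB.
Σ 10^(L/10) = 1.533e+07 → L_total = 10·log₁₀(1.533e+07) = 71.86 dB.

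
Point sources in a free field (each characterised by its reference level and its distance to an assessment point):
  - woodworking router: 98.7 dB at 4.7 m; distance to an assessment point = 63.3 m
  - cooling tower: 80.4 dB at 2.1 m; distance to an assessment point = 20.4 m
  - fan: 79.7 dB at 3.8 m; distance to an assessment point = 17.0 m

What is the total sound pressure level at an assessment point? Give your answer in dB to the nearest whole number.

First find each source's level at the receiver (point-source: −20·log₁₀(r/r_ref)), then combine on an intensity basis.
woodworking router: 98.7 − 20·log₁₀(63.3/4.7) = 98.7 − 22.59 = 76.11 dB.
cooling tower: 80.4 − 20·log₁₀(20.4/2.1) = 80.4 − 19.75 = 60.65 dB.
fan: 79.7 − 20·log₁₀(17.0/3.8) = 79.7 − 13.01 = 66.69 dB.
Σ 10^(L/10) = 4.669e+07 → L_total = 10·log₁₀(4.669e+07) = 76.69 dB.

77 dB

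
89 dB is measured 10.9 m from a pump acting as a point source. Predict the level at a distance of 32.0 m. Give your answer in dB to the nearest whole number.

Spherical spreading from a point source gives a 20·log₁₀(r₂/r₁) drop.
L₂ = 89 − 20·log₁₀(32.0/10.9) = 89 − 9.354 = 79.65 dB.

80 dB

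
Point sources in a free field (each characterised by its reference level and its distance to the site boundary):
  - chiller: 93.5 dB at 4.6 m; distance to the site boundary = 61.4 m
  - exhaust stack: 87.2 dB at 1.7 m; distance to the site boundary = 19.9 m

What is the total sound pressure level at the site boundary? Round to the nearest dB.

Propagate each source to the receiver with L = L_ref − 20·log₁₀(r/r_ref), then add intensities.
chiller: 93.5 − 20·log₁₀(61.4/4.6) = 93.5 − 22.51 = 70.99 dB.
exhaust stack: 87.2 − 20·log₁₀(19.9/1.7) = 87.2 − 21.37 = 65.83 dB.
Σ 10^(L/10) = 1.640e+07 → L_total = 10·log₁₀(1.640e+07) = 72.15 dB.

72 dB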